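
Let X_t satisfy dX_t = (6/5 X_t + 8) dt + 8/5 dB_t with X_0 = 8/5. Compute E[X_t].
E[X_t] = 124*exp(6*t/5)/15 - 20/3

Taking expectations and using E[dB_t] = 0, the mean m(t) = E[X_t] satisfies the ODE m'(t) = a m(t) + b with m(0) = x_0. With a = 6/5, b = 8, x_0 = 8/5, the solution is
  m(t) = x_0 * exp(a t) + (b/a) * (exp(a t) - 1)
       = (8/5) * exp((6/5) t) + (8/(6/5)) * (exp((6/5) t) - 1)
       = 124*exp(6*t/5)/15 - 20/3.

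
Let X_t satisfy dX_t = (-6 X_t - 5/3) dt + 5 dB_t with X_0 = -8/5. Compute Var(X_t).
Var(X_t) = 25/12 - 25*exp(-12*t)/12

The variance V(t) = Var(X_t) satisfies V'(t) = 2 a V(t) + c^2 with V(0) = 0 (drift coefficient is linear in X, diffusion is constant). With a = -6, c = 5, the solution is
  V(t) = (c^2 / (2 a)) * (exp(2 a t) - 1)
       = (5^2 / (2*(-6))) * (exp((-12) t) - 1)
       = 25/12 - 25*exp(-12*t)/12.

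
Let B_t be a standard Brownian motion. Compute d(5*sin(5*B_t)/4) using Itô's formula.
d(5*sin(5*B_t)/4) = (-125*sin(5*B_t)/8) dt + (25*cos(5*B_t)/4) dB_t

Itô's formula for f(B_t) gives d f(B_t) = f'(B_t) dB_t + (1/2) f''(B_t) dt. Compute derivatives of f(x) = 5*sin(5*x)/4:
  f'(x)  = 25*cos(5*x)/4
  f''(x) = -125*sin(5*x)/4
Substitute x = B_t and multiply the f'' term by 1/2:
  drift     = (1/2) * (-125*sin(5*x)/4) evaluated at B_t = -125*sin(5*B_t)/8
  diffusion = (25*cos(5*x)/4) evaluated at B_t = 25*cos(5*B_t)/4
Therefore d(5*sin(5*B_t)/4) = (-125*sin(5*B_t)/8) dt + (25*cos(5*B_t)/4) dB_t.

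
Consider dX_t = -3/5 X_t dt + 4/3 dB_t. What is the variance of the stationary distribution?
lim Var(X_t) = 40/27

The OU SDE dX = -theta X dt + sigma dB admits the integrating factor exp(theta t): d(exp(theta t) X_t) = sigma exp(theta t) dB_t. Integrating from 0 to t gives X_t = x_0 * exp(-theta t) + sigma * int_0^t exp(-theta (t-s)) dB_s for any initial x_0. The Itô integral has variance (by the Itô isometry) sigma^2 * int_0^t exp(-2 theta (t - s)) ds = sigma^2 * (1 - exp(-2 theta t)) / (2 theta), independent of x_0.
With theta = 3/5, sigma = 4/3:
  Var(X_t) = (4/3)^2 * (1 - exp(-2*3/5 t)) / (2 * 3/5) = 40/27 - 40*exp(-6*t/5)/27.
As t -> infinity, exp(-2*3/5 t) -> 0, so the stationary variance is sigma^2 / (2 theta) = 40/27.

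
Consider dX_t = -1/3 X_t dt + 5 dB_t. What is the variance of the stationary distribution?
lim Var(X_t) = 75/2

The OU SDE dX = -theta X dt + sigma dB admits the integrating factor exp(theta t): d(exp(theta t) X_t) = sigma exp(theta t) dB_t. Integrating from 0 to t gives X_t = x_0 * exp(-theta t) + sigma * int_0^t exp(-theta (t-s)) dB_s for any initial x_0. The Itô integral has variance (by the Itô isometry) sigma^2 * int_0^t exp(-2 theta (t - s)) ds = sigma^2 * (1 - exp(-2 theta t)) / (2 theta), independent of x_0.
With theta = 1/3, sigma = 5:
  Var(X_t) = (5)^2 * (1 - exp(-2*1/3 t)) / (2 * 1/3) = 75/2 - 75*exp(-2*t/3)/2.
As t -> infinity, exp(-2*1/3 t) -> 0, so the stationary variance is sigma^2 / (2 theta) = 75/2.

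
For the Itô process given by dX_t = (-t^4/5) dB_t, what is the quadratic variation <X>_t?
<X>_t = t^9/225

For an Itô process dX_t = a(t) dt + b(t) dB_t, the quadratic variation is <X>_t = int_0^t b(s)^2 ds (the drift term does not contribute). Here b(s) = -s^4/5, so
  b(s)^2 = s^8/25.
Integrating from 0 to t:
  <X>_t = int_0^t (s^8/25) ds = t^9/225.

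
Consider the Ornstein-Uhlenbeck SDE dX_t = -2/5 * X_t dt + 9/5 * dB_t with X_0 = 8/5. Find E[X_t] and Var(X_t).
E[X_t] = 8*exp(-2*t/5)/5; Var(X_t) = 81/20 - 81*exp(-4*t/5)/20

The OU SDE dX = -theta X dt + sigma dB admits the integrating factor exp(theta t): d(exp(theta t) X_t) = sigma exp(theta t) dB_t. Integrating from 0 to t:
  X_t = x_0 * exp(-theta t) + sigma * int_0^t exp(-theta (t-s)) dB_s.
The Itô integral has mean 0 and (by the Itô isometry) variance sigma^2 * int_0^t exp(-2 theta (t - s)) ds = sigma^2 * (1 - exp(-2 theta t)) / (2 theta).
With theta = 2/5, sigma = 9/5, x_0 = 8/5:
  E[X_t] = 8/5 * exp(-2/5 t) = 8*exp(-2*t/5)/5
  Var(X_t) = (9/5)^2 * (1 - exp(-2*2/5 t)) / (2 * 2/5) = 81/20 - 81*exp(-4*t/5)/20.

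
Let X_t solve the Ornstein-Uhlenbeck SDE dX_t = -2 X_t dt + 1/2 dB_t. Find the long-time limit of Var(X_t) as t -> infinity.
lim Var(X_t) = 1/16

The OU SDE dX = -theta X dt + sigma dB admits the integrating factor exp(theta t): d(exp(theta t) X_t) = sigma exp(theta t) dB_t. Integrating from 0 to t gives X_t = x_0 * exp(-theta t) + sigma * int_0^t exp(-theta (t-s)) dB_s for any initial x_0. The Itô integral has variance (by the Itô isometry) sigma^2 * int_0^t exp(-2 theta (t - s)) ds = sigma^2 * (1 - exp(-2 theta t)) / (2 theta), independent of x_0.
With theta = 2, sigma = 1/2:
  Var(X_t) = (1/2)^2 * (1 - exp(-2*2 t)) / (2 * 2) = 1/16 - exp(-4*t)/16.
As t -> infinity, exp(-2*2 t) -> 0, so the stationary variance is sigma^2 / (2 theta) = 1/16.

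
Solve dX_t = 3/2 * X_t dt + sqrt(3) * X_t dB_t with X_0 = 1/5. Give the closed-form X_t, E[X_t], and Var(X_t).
X_t = 1/5 * exp((0) t + (sqrt(3)) B_t); E[X_t] = exp(3*t/2)/5; Var(X_t) = (exp(3*t) - 1)*exp(3*t)/25

For GBM dX = mu X dt + sigma X dB with X_0 = x_0, apply Itô to Y = log X: dY = (mu - sigma^2/2) dt + sigma dB, so Y_t = log(x_0) + (mu - sigma^2/2) t + sigma B_t and hence X_t = x_0 * exp((mu - sigma^2/2) t + sigma B_t).
With mu = 3/2, sigma = sqrt(3), x_0 = 1/5, this gives:
  X_t = 1/5 * exp((0) * t + (sqrt(3)) * B_t).
Since sigma*B_t ~ Normal(0, sigma^2 t), E[exp(sigma*B_t)] = exp(sigma^2 t / 2); so E[X_t] = x_0 * exp((mu - sigma^2/2) t) * exp(sigma^2 t / 2) = x_0 * exp(mu t) = exp(3*t/2)/5.
Var(X_t) = E[X_t^2] - (E[X_t])^2 = x_0^2 * exp(2 mu t) * (exp(sigma^2 t) - 1) = (exp(3*t) - 1)*exp(3*t)/25.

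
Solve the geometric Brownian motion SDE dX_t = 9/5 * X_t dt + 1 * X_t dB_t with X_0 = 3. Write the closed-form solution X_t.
X_t = 3 * exp((13/10) * t + (1) * B_t)

For GBM dX = mu X dt + sigma X dB with X_0 = x_0, apply Itô to Y = log X: dY = (mu - sigma^2/2) dt + sigma dB, so Y_t = log(x_0) + (mu - sigma^2/2) t + sigma B_t and hence X_t = x_0 * exp((mu - sigma^2/2) t + sigma B_t).
With mu = 9/5, sigma = 1, x_0 = 3, this gives:
  X_t = 3 * exp((13/10) * t + (1) * B_t).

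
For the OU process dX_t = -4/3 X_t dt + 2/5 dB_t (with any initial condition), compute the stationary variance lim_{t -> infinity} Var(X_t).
lim Var(X_t) = 3/50

The OU SDE dX = -theta X dt + sigma dB admits the integrating factor exp(theta t): d(exp(theta t) X_t) = sigma exp(theta t) dB_t. Integrating from 0 to t gives X_t = x_0 * exp(-theta t) + sigma * int_0^t exp(-theta (t-s)) dB_s for any initial x_0. The Itô integral has variance (by the Itô isometry) sigma^2 * int_0^t exp(-2 theta (t - s)) ds = sigma^2 * (1 - exp(-2 theta t)) / (2 theta), independent of x_0.
With theta = 4/3, sigma = 2/5:
  Var(X_t) = (2/5)^2 * (1 - exp(-2*4/3 t)) / (2 * 4/3) = 3/50 - 3*exp(-8*t/3)/50.
As t -> infinity, exp(-2*4/3 t) -> 0, so the stationary variance is sigma^2 / (2 theta) = 3/50.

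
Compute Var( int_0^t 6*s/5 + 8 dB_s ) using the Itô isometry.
Var = 4*t*(3*t^2 + 60*t + 400)/25

The Itô integral of a deterministic integrand f(s) has mean 0 because each increment f(s) * (B_{s+ds} - B_s) has mean 0. By the Itô isometry:
  Var( int_0^t f(s) dB_s ) = E[ (int_0^t f(s) dB_s)^2 ] = int_0^t f(s)^2 ds.
Here f(s) = 6*s/5 + 8, so f(s)^2 = 4*(3*s + 20)^2/25. Integrate:
  int_0^t (4*(3*s + 20)^2/25) ds = 4*t*(3*t^2 + 60*t + 400)/25.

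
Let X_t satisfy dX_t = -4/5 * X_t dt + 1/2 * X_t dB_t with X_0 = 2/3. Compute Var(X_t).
Var(X_t) = (4*exp(t/4) - 4)*exp(-8*t/5)/9

For GBM dX = mu X dt + sigma X dB with X_0 = x_0, apply Itô to Y = log X: dY = (mu - sigma^2/2) dt + sigma dB, so Y_t = log(x_0) + (mu - sigma^2/2) t + sigma B_t and hence X_t = x_0 * exp((mu - sigma^2/2) t + sigma B_t).
With mu = -4/5, sigma = 1/2, x_0 = 2/3, this gives:
  X_t = 2/3 * exp((-37/40) * t + (1/2) * B_t).
Since sigma*B_t ~ Normal(0, sigma^2 t), E[exp(sigma*B_t)] = exp(sigma^2 t / 2); so E[X_t] = x_0 * exp((mu - sigma^2/2) t) * exp(sigma^2 t / 2) = x_0 * exp(mu t) = 2*exp(-4*t/5)/3.
Var(X_t) = E[X_t^2] - (E[X_t])^2 = x_0^2 * exp(2 mu t) * (exp(sigma^2 t) - 1) = (4*exp(t/4) - 4)*exp(-8*t/5)/9.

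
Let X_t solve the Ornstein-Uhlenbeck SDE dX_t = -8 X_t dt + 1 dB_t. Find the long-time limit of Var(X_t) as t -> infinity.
lim Var(X_t) = 1/16

The OU SDE dX = -theta X dt + sigma dB admits the integrating factor exp(theta t): d(exp(theta t) X_t) = sigma exp(theta t) dB_t. Integrating from 0 to t gives X_t = x_0 * exp(-theta t) + sigma * int_0^t exp(-theta (t-s)) dB_s for any initial x_0. The Itô integral has variance (by the Itô isometry) sigma^2 * int_0^t exp(-2 theta (t - s)) ds = sigma^2 * (1 - exp(-2 theta t)) / (2 theta), independent of x_0.
With theta = 8, sigma = 1:
  Var(X_t) = (1)^2 * (1 - exp(-2*8 t)) / (2 * 8) = 1/16 - exp(-16*t)/16.
As t -> infinity, exp(-2*8 t) -> 0, so the stationary variance is sigma^2 / (2 theta) = 1/16.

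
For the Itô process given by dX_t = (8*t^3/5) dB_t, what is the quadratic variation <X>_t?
<X>_t = 64*t^7/175

For an Itô process dX_t = a(t) dt + b(t) dB_t, the quadratic variation is <X>_t = int_0^t b(s)^2 ds (the drift term does not contribute). Here b(s) = 8*s^3/5, so
  b(s)^2 = 64*s^6/25.
Integrating from 0 to t:
  <X>_t = int_0^t (64*s^6/25) ds = 64*t^7/175.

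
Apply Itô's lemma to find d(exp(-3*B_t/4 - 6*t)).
d(exp(-3*B_t/4 - 6*t)) = (-183*exp(-3*B_t/4 - 6*t)/32) dt + (-3*exp(-3*B_t/4 - 6*t)/4) dB_t

Itô's formula for f(t, x): d f(t, B_t) = (f_t + (1/2) f_xx) dt + f_x dB_t. Compute partials of f(t, x) = exp(-6*t - 3*x/4):
  f_t(t,x)  = -6*exp(-6*t - 3*x/4)
  f_x(t,x)  = -3*exp(-6*t - 3*x/4)/4
  f_xx(t,x) = 9*exp(-6*t - 3*x/4)/16
Assemble drift = f_t + (1/2) f_xx = -183*exp(-6*t - 3*x/4)/32 and diffusion = f_x = -3*exp(-6*t - 3*x/4)/4. Substituting x = B_t:
  d(exp(-3*B_t/4 - 6*t)) = (-183*exp(-3*B_t/4 - 6*t)/32) dt + (-3*exp(-3*B_t/4 - 6*t)/4) dB_t.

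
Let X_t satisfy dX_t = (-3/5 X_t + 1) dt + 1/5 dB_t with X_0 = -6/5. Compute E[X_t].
E[X_t] = 5/3 - 43*exp(-3*t/5)/15

Taking expectations and using E[dB_t] = 0, the mean m(t) = E[X_t] satisfies the ODE m'(t) = a m(t) + b with m(0) = x_0. With a = -3/5, b = 1, x_0 = -6/5, the solution is
  m(t) = x_0 * exp(a t) + (b/a) * (exp(a t) - 1)
       = (-6/5) * exp((-3/5) t) + (1/(-3/5)) * (exp((-3/5) t) - 1)
       = 5/3 - 43*exp(-3*t/5)/15.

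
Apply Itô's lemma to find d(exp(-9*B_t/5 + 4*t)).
d(exp(-9*B_t/5 + 4*t)) = (281*exp(-9*B_t/5 + 4*t)/50) dt + (-9*exp(-9*B_t/5 + 4*t)/5) dB_t

Itô's formula for f(t, x): d f(t, B_t) = (f_t + (1/2) f_xx) dt + f_x dB_t. Compute partials of f(t, x) = exp(4*t - 9*x/5):
  f_t(t,x)  = 4*exp(4*t - 9*x/5)
  f_x(t,x)  = -9*exp(4*t - 9*x/5)/5
  f_xx(t,x) = 81*exp(4*t - 9*x/5)/25
Assemble drift = f_t + (1/2) f_xx = 281*exp(4*t - 9*x/5)/50 and diffusion = f_x = -9*exp(4*t - 9*x/5)/5. Substituting x = B_t:
  d(exp(-9*B_t/5 + 4*t)) = (281*exp(-9*B_t/5 + 4*t)/50) dt + (-9*exp(-9*B_t/5 + 4*t)/5) dB_t.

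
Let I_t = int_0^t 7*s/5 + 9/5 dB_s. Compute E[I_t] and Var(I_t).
E[I_t] = 0; Var(I_t) = t*(49*t^2 + 189*t + 243)/75

The Itô integral of a deterministic integrand f(s) has mean 0 because each increment f(s) * (B_{s+ds} - B_s) has mean 0. By the Itô isometry:
  Var( int_0^t f(s) dB_s ) = E[ (int_0^t f(s) dB_s)^2 ] = int_0^t f(s)^2 ds.
Here f(s) = 7*s/5 + 9/5, so f(s)^2 = (7*s + 9)^2/25. Integrate:
  int_0^t ((7*s + 9)^2/25) ds = t*(49*t^2 + 189*t + 243)/75.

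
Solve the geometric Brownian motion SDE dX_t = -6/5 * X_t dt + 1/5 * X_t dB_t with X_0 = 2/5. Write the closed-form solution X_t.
X_t = 2/5 * exp((-61/50) * t + (1/5) * B_t)

For GBM dX = mu X dt + sigma X dB with X_0 = x_0, apply Itô to Y = log X: dY = (mu - sigma^2/2) dt + sigma dB, so Y_t = log(x_0) + (mu - sigma^2/2) t + sigma B_t and hence X_t = x_0 * exp((mu - sigma^2/2) t + sigma B_t).
With mu = -6/5, sigma = 1/5, x_0 = 2/5, this gives:
  X_t = 2/5 * exp((-61/50) * t + (1/5) * B_t).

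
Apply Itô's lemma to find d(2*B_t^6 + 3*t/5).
d(2*B_t^6 + 3*t/5) = (30*B_t^4 + 3/5) dt + (12*B_t^5) dB_t

Itô's formula for f(t, x): d f(t, B_t) = (f_t + (1/2) f_xx) dt + f_x dB_t. Compute partials of f(t, x) = 3*t/5 + 2*x^6:
  f_t(t,x)  = 3/5
  f_x(t,x)  = 12*x^5
  f_xx(t,x) = 60*x^4
Assemble drift = f_t + (1/2) f_xx = 30*x^4 + 3/5 and diffusion = f_x = 12*x^5. Substituting x = B_t:
  d(2*B_t^6 + 3*t/5) = (30*B_t^4 + 3/5) dt + (12*B_t^5) dB_t.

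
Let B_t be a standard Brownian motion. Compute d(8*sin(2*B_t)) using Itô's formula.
d(8*sin(2*B_t)) = (-16*sin(2*B_t)) dt + (16*cos(2*B_t)) dB_t

Itô's formula for f(B_t) gives d f(B_t) = f'(B_t) dB_t + (1/2) f''(B_t) dt. Compute derivatives of f(x) = 8*sin(2*x):
  f'(x)  = 16*cos(2*x)
  f''(x) = -32*sin(2*x)
Substitute x = B_t and multiply the f'' term by 1/2:
  drift     = (1/2) * (-32*sin(2*x)) evaluated at B_t = -16*sin(2*B_t)
  diffusion = (16*cos(2*x)) evaluated at B_t = 16*cos(2*B_t)
Therefore d(8*sin(2*B_t)) = (-16*sin(2*B_t)) dt + (16*cos(2*B_t)) dB_t.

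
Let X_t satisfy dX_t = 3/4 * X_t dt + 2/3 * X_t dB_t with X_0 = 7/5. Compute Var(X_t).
Var(X_t) = 49*(exp(4*t/9) - 1)*exp(3*t/2)/25

For GBM dX = mu X dt + sigma X dB with X_0 = x_0, apply Itô to Y = log X: dY = (mu - sigma^2/2) dt + sigma dB, so Y_t = log(x_0) + (mu - sigma^2/2) t + sigma B_t and hence X_t = x_0 * exp((mu - sigma^2/2) t + sigma B_t).
With mu = 3/4, sigma = 2/3, x_0 = 7/5, this gives:
  X_t = 7/5 * exp((19/36) * t + (2/3) * B_t).
Since sigma*B_t ~ Normal(0, sigma^2 t), E[exp(sigma*B_t)] = exp(sigma^2 t / 2); so E[X_t] = x_0 * exp((mu - sigma^2/2) t) * exp(sigma^2 t / 2) = x_0 * exp(mu t) = 7*exp(3*t/4)/5.
Var(X_t) = E[X_t^2] - (E[X_t])^2 = x_0^2 * exp(2 mu t) * (exp(sigma^2 t) - 1) = 49*(exp(4*t/9) - 1)*exp(3*t/2)/25.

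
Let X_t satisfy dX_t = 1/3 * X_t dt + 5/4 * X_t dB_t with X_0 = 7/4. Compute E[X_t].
E[X_t] = 7*exp(t/3)/4

For GBM dX = mu X dt + sigma X dB with X_0 = x_0, apply Itô to Y = log X: dY = (mu - sigma^2/2) dt + sigma dB, so Y_t = log(x_0) + (mu - sigma^2/2) t + sigma B_t and hence X_t = x_0 * exp((mu - sigma^2/2) t + sigma B_t).
With mu = 1/3, sigma = 5/4, x_0 = 7/4, this gives:
  X_t = 7/4 * exp((-43/96) * t + (5/4) * B_t).
Since sigma*B_t ~ Normal(0, sigma^2 t), E[exp(sigma*B_t)] = exp(sigma^2 t / 2); so E[X_t] = x_0 * exp((mu - sigma^2/2) t) * exp(sigma^2 t / 2) = x_0 * exp(mu t) = 7*exp(t/3)/4.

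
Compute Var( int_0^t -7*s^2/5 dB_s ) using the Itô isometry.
Var = 49*t^5/125

The Itô integral of a deterministic integrand f(s) has mean 0 because each increment f(s) * (B_{s+ds} - B_s) has mean 0. By the Itô isometry:
  Var( int_0^t f(s) dB_s ) = E[ (int_0^t f(s) dB_s)^2 ] = int_0^t f(s)^2 ds.
Here f(s) = -7*s^2/5, so f(s)^2 = 49*s^4/25. Integrate:
  int_0^t (49*s^4/25) ds = 49*t^5/125.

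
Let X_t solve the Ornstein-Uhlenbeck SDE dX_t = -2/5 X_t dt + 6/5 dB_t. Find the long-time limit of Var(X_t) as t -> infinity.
lim Var(X_t) = 9/5

The OU SDE dX = -theta X dt + sigma dB admits the integrating factor exp(theta t): d(exp(theta t) X_t) = sigma exp(theta t) dB_t. Integrating from 0 to t gives X_t = x_0 * exp(-theta t) + sigma * int_0^t exp(-theta (t-s)) dB_s for any initial x_0. The Itô integral has variance (by the Itô isometry) sigma^2 * int_0^t exp(-2 theta (t - s)) ds = sigma^2 * (1 - exp(-2 theta t)) / (2 theta), independent of x_0.
With theta = 2/5, sigma = 6/5:
  Var(X_t) = (6/5)^2 * (1 - exp(-2*2/5 t)) / (2 * 2/5) = 9/5 - 9*exp(-4*t/5)/5.
As t -> infinity, exp(-2*2/5 t) -> 0, so the stationary variance is sigma^2 / (2 theta) = 9/5.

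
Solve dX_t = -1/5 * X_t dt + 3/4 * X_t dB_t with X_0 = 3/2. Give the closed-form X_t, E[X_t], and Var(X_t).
X_t = 3/2 * exp((-77/160) t + (3/4) B_t); E[X_t] = 3*exp(-t/5)/2; Var(X_t) = (9*exp(9*t/16) - 9)*exp(-2*t/5)/4

For GBM dX = mu X dt + sigma X dB with X_0 = x_0, apply Itô to Y = log X: dY = (mu - sigma^2/2) dt + sigma dB, so Y_t = log(x_0) + (mu - sigma^2/2) t + sigma B_t and hence X_t = x_0 * exp((mu - sigma^2/2) t + sigma B_t).
With mu = -1/5, sigma = 3/4, x_0 = 3/2, this gives:
  X_t = 3/2 * exp((-77/160) * t + (3/4) * B_t).
Since sigma*B_t ~ Normal(0, sigma^2 t), E[exp(sigma*B_t)] = exp(sigma^2 t / 2); so E[X_t] = x_0 * exp((mu - sigma^2/2) t) * exp(sigma^2 t / 2) = x_0 * exp(mu t) = 3*exp(-t/5)/2.
Var(X_t) = E[X_t^2] - (E[X_t])^2 = x_0^2 * exp(2 mu t) * (exp(sigma^2 t) - 1) = (9*exp(9*t/16) - 9)*exp(-2*t/5)/4.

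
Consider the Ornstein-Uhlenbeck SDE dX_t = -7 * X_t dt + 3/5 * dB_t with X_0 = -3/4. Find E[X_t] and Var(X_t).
E[X_t] = -3*exp(-7*t)/4; Var(X_t) = 9/350 - 9*exp(-14*t)/350

The OU SDE dX = -theta X dt + sigma dB admits the integrating factor exp(theta t): d(exp(theta t) X_t) = sigma exp(theta t) dB_t. Integrating from 0 to t:
  X_t = x_0 * exp(-theta t) + sigma * int_0^t exp(-theta (t-s)) dB_s.
The Itô integral has mean 0 and (by the Itô isometry) variance sigma^2 * int_0^t exp(-2 theta (t - s)) ds = sigma^2 * (1 - exp(-2 theta t)) / (2 theta).
With theta = 7, sigma = 3/5, x_0 = -3/4:
  E[X_t] = -3/4 * exp(-7 t) = -3*exp(-7*t)/4
  Var(X_t) = (3/5)^2 * (1 - exp(-2*7 t)) / (2 * 7) = 9/350 - 9*exp(-14*t)/350.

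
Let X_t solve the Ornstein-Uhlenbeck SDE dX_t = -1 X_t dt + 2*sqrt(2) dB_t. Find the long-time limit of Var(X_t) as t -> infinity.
lim Var(X_t) = 4

The OU SDE dX = -theta X dt + sigma dB admits the integrating factor exp(theta t): d(exp(theta t) X_t) = sigma exp(theta t) dB_t. Integrating from 0 to t gives X_t = x_0 * exp(-theta t) + sigma * int_0^t exp(-theta (t-s)) dB_s for any initial x_0. The Itô integral has variance (by the Itô isometry) sigma^2 * int_0^t exp(-2 theta (t - s)) ds = sigma^2 * (1 - exp(-2 theta t)) / (2 theta), independent of x_0.
With theta = 1, sigma = 2*sqrt(2):
  Var(X_t) = (2*sqrt(2))^2 * (1 - exp(-2*1 t)) / (2 * 1) = 4 - 4*exp(-2*t).
As t -> infinity, exp(-2*1 t) -> 0, so the stationary variance is sigma^2 / (2 theta) = 4.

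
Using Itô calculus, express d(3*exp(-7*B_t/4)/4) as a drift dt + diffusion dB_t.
d(3*exp(-7*B_t/4)/4) = (147*exp(-7*B_t/4)/128) dt + (-21*exp(-7*B_t/4)/16) dB_t

Itô's formula for f(B_t) gives d f(B_t) = f'(B_t) dB_t + (1/2) f''(B_t) dt. Compute derivatives of f(x) = 3*exp(-7*x/4)/4:
  f'(x)  = -21*exp(-7*x/4)/16
  f''(x) = 147*exp(-7*x/4)/64
Substitute x = B_t and multiply the f'' term by 1/2:
  drift     = (1/2) * (147*exp(-7*x/4)/64) evaluated at B_t = 147*exp(-7*B_t/4)/128
  diffusion = (-21*exp(-7*x/4)/16) evaluated at B_t = -21*exp(-7*B_t/4)/16
Therefore d(3*exp(-7*B_t/4)/4) = (147*exp(-7*B_t/4)/128) dt + (-21*exp(-7*B_t/4)/16) dB_t.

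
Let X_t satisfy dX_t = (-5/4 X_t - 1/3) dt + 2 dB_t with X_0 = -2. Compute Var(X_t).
Var(X_t) = 8/5 - 8*exp(-5*t/2)/5

The variance V(t) = Var(X_t) satisfies V'(t) = 2 a V(t) + c^2 with V(0) = 0 (drift coefficient is linear in X, diffusion is constant). With a = -5/4, c = 2, the solution is
  V(t) = (c^2 / (2 a)) * (exp(2 a t) - 1)
       = (2^2 / (2*(-5/4))) * (exp((-5/2) t) - 1)
       = 8/5 - 8*exp(-5*t/2)/5.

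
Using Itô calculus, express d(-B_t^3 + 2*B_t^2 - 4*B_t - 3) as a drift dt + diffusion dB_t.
d(-B_t^3 + 2*B_t^2 - 4*B_t - 3) = (2 - 3*B_t) dt + (-3*B_t^2 + 4*B_t - 4) dB_t

Itô's formula for f(B_t) gives d f(B_t) = f'(B_t) dB_t + (1/2) f''(B_t) dt. Compute derivatives of f(x) = -x^3 + 2*x^2 - 4*x - 3:
  f'(x)  = -3*x^2 + 4*x - 4
  f''(x) = 4 - 6*x
Substitute x = B_t and multiply the f'' term by 1/2:
  drift     = (1/2) * (4 - 6*x) evaluated at B_t = 2 - 3*B_t
  diffusion = (-3*x^2 + 4*x - 4) evaluated at B_t = -3*B_t^2 + 4*B_t - 4
Therefore d(-B_t^3 + 2*B_t^2 - 4*B_t - 3) = (2 - 3*B_t) dt + (-3*B_t^2 + 4*B_t - 4) dB_t.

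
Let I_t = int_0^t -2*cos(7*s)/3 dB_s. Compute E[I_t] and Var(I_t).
E[I_t] = 0; Var(I_t) = 2*t/9 + sin(14*t)/63

The Itô integral of a deterministic integrand f(s) has mean 0 because each increment f(s) * (B_{s+ds} - B_s) has mean 0. By the Itô isometry:
  Var( int_0^t f(s) dB_s ) = E[ (int_0^t f(s) dB_s)^2 ] = int_0^t f(s)^2 ds.
Here f(s) = -2*cos(7*s)/3, so f(s)^2 = 4*cos(7*s)^2/9. Integrate:
  int_0^t (4*cos(7*s)^2/9) ds = 2*t/9 + sin(14*t)/63.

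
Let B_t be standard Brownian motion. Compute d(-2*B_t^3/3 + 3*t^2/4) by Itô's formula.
d(-2*B_t^3/3 + 3*t^2/4) = (-2*B_t + 3*t/2) dt + (-2*B_t^2) dB_t

Itô's formula for f(t, x): d f(t, B_t) = (f_t + (1/2) f_xx) dt + f_x dB_t. Compute partials of f(t, x) = 3*t^2/4 - 2*x^3/3:
  f_t(t,x)  = 3*t/2
  f_x(t,x)  = -2*x^2
  f_xx(t,x) = -4*x
Assemble drift = f_t + (1/2) f_xx = 3*t/2 - 2*x and diffusion = f_x = -2*x^2. Substituting x = B_t:
  d(-2*B_t^3/3 + 3*t^2/4) = (-2*B_t + 3*t/2) dt + (-2*B_t^2) dB_t.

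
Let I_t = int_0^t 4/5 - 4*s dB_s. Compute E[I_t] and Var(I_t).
E[I_t] = 0; Var(I_t) = 16*t*(25*t^2 - 15*t + 3)/75

The Itô integral of a deterministic integrand f(s) has mean 0 because each increment f(s) * (B_{s+ds} - B_s) has mean 0. By the Itô isometry:
  Var( int_0^t f(s) dB_s ) = E[ (int_0^t f(s) dB_s)^2 ] = int_0^t f(s)^2 ds.
Here f(s) = 4/5 - 4*s, so f(s)^2 = 16*(5*s - 1)^2/25. Integrate:
  int_0^t (16*(5*s - 1)^2/25) ds = 16*t*(25*t^2 - 15*t + 3)/75.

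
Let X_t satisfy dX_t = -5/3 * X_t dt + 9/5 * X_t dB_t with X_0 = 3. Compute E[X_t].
E[X_t] = 3*exp(-5*t/3)

For GBM dX = mu X dt + sigma X dB with X_0 = x_0, apply Itô to Y = log X: dY = (mu - sigma^2/2) dt + sigma dB, so Y_t = log(x_0) + (mu - sigma^2/2) t + sigma B_t and hence X_t = x_0 * exp((mu - sigma^2/2) t + sigma B_t).
With mu = -5/3, sigma = 9/5, x_0 = 3, this gives:
  X_t = 3 * exp((-493/150) * t + (9/5) * B_t).
Since sigma*B_t ~ Normal(0, sigma^2 t), E[exp(sigma*B_t)] = exp(sigma^2 t / 2); so E[X_t] = x_0 * exp((mu - sigma^2/2) t) * exp(sigma^2 t / 2) = x_0 * exp(mu t) = 3*exp(-5*t/3).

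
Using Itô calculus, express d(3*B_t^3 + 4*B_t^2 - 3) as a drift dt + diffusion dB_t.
d(3*B_t^3 + 4*B_t^2 - 3) = (9*B_t + 4) dt + (B_t*(9*B_t + 8)) dB_t

Itô's formula for f(B_t) gives d f(B_t) = f'(B_t) dB_t + (1/2) f''(B_t) dt. Compute derivatives of f(x) = 3*x^3 + 4*x^2 - 3:
  f'(x)  = x*(9*x + 8)
  f''(x) = 18*x + 8
Substitute x = B_t and multiply the f'' term by 1/2:
  drift     = (1/2) * (18*x + 8) evaluated at B_t = 9*B_t + 4
  diffusion = (x*(9*x + 8)) evaluated at B_t = B_t*(9*B_t + 8)
Therefore d(3*B_t^3 + 4*B_t^2 - 3) = (9*B_t + 4) dt + (B_t*(9*B_t + 8)) dB_t.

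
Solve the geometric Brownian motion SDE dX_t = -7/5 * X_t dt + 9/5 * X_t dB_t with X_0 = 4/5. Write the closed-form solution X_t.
X_t = 4/5 * exp((-151/50) * t + (9/5) * B_t)

For GBM dX = mu X dt + sigma X dB with X_0 = x_0, apply Itô to Y = log X: dY = (mu - sigma^2/2) dt + sigma dB, so Y_t = log(x_0) + (mu - sigma^2/2) t + sigma B_t and hence X_t = x_0 * exp((mu - sigma^2/2) t + sigma B_t).
With mu = -7/5, sigma = 9/5, x_0 = 4/5, this gives:
  X_t = 4/5 * exp((-151/50) * t + (9/5) * B_t).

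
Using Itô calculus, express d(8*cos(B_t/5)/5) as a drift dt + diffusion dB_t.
d(8*cos(B_t/5)/5) = (-4*cos(B_t/5)/125) dt + (-8*sin(B_t/5)/25) dB_t

Itô's formula for f(B_t) gives d f(B_t) = f'(B_t) dB_t + (1/2) f''(B_t) dt. Compute derivatives of f(x) = 8*cos(x/5)/5:
  f'(x)  = -8*sin(x/5)/25
  f''(x) = -8*cos(x/5)/125
Substitute x = B_t and multiply the f'' term by 1/2:
  drift     = (1/2) * (-8*cos(x/5)/125) evaluated at B_t = -4*cos(B_t/5)/125
  diffusion = (-8*sin(x/5)/25) evaluated at B_t = -8*sin(B_t/5)/25
Therefore d(8*cos(B_t/5)/5) = (-4*cos(B_t/5)/125) dt + (-8*sin(B_t/5)/25) dB_t.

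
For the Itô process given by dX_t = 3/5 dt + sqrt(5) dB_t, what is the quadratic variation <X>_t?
<X>_t = 5*t

For an Itô process dX_t = a(t) dt + b(t) dB_t, the quadratic variation is <X>_t = int_0^t b(s)^2 ds (the drift term does not contribute). Here b(s) = sqrt(5), so
  b(s)^2 = 5.
Integrating from 0 to t:
  <X>_t = int_0^t (5) ds = 5*t.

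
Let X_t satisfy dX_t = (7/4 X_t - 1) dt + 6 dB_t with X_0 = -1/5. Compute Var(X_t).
Var(X_t) = 72*exp(7*t/2)/7 - 72/7

The variance V(t) = Var(X_t) satisfies V'(t) = 2 a V(t) + c^2 with V(0) = 0 (drift coefficient is linear in X, diffusion is constant). With a = 7/4, c = 6, the solution is
  V(t) = (c^2 / (2 a)) * (exp(2 a t) - 1)
       = (6^2 / (2*(7/4))) * (exp((7/2) t) - 1)
       = 72*exp(7*t/2)/7 - 72/7.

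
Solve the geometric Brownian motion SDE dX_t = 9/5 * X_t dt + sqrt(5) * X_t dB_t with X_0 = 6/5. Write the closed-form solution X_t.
X_t = 6/5 * exp((-7/10) * t + (sqrt(5)) * B_t)

For GBM dX = mu X dt + sigma X dB with X_0 = x_0, apply Itô to Y = log X: dY = (mu - sigma^2/2) dt + sigma dB, so Y_t = log(x_0) + (mu - sigma^2/2) t + sigma B_t and hence X_t = x_0 * exp((mu - sigma^2/2) t + sigma B_t).
With mu = 9/5, sigma = sqrt(5), x_0 = 6/5, this gives:
  X_t = 6/5 * exp((-7/10) * t + (sqrt(5)) * B_t).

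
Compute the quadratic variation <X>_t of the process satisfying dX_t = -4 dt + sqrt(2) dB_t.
<X>_t = 2*t

For an Itô process dX_t = a(t) dt + b(t) dB_t, the quadratic variation is <X>_t = int_0^t b(s)^2 ds (the drift term does not contribute). Here b(s) = sqrt(2), so
  b(s)^2 = 2.
Integrating from 0 to t:
  <X>_t = int_0^t (2) ds = 2*t.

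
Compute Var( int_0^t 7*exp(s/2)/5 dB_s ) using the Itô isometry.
Var = 49*exp(t)/25 - 49/25

The Itô integral of a deterministic integrand f(s) has mean 0 because each increment f(s) * (B_{s+ds} - B_s) has mean 0. By the Itô isometry:
  Var( int_0^t f(s) dB_s ) = E[ (int_0^t f(s) dB_s)^2 ] = int_0^t f(s)^2 ds.
Here f(s) = 7*exp(s/2)/5, so f(s)^2 = 49*exp(s)/25. Integrate:
  int_0^t (49*exp(s)/25) ds = 49*exp(t)/25 - 49/25.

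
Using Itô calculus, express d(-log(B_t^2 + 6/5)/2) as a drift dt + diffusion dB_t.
d(-log(B_t^2 + 6/5)/2) = (5*(5*B_t^2 - 6)/(2*(5*B_t^2 + 6)^2)) dt + (-5*B_t/(5*B_t^2 + 6)) dB_t

Itô's formula for f(B_t) gives d f(B_t) = f'(B_t) dB_t + (1/2) f''(B_t) dt. Compute derivatives of f(x) = -log(x^2 + 6/5)/2:
  f'(x)  = -5*x/(5*x^2 + 6)
  f''(x) = 5*(5*x^2 - 6)/(5*x^2 + 6)^2
Substitute x = B_t and multiply the f'' term by 1/2:
  drift     = (1/2) * (5*(5*x^2 - 6)/(5*x^2 + 6)^2) evaluated at B_t = 5*(5*B_t^2 - 6)/(2*(5*B_t^2 + 6)^2)
  diffusion = (-5*x/(5*x^2 + 6)) evaluated at B_t = -5*B_t/(5*B_t^2 + 6)
Therefore d(-log(B_t^2 + 6/5)/2) = (5*(5*B_t^2 - 6)/(2*(5*B_t^2 + 6)^2)) dt + (-5*B_t/(5*B_t^2 + 6)) dB_t.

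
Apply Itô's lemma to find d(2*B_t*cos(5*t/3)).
d(2*B_t*cos(5*t/3)) = (-10*B_t*sin(5*t/3)/3) dt + (2*cos(5*t/3)) dB_t

Itô's formula for f(t, x): d f(t, B_t) = (f_t + (1/2) f_xx) dt + f_x dB_t. Compute partials of f(t, x) = 2*x*cos(5*t/3):
  f_t(t,x)  = -10*x*sin(5*t/3)/3
  f_x(t,x)  = 2*cos(5*t/3)
  f_xx(t,x) = 0
Assemble drift = f_t + (1/2) f_xx = -10*x*sin(5*t/3)/3 and diffusion = f_x = 2*cos(5*t/3). Substituting x = B_t:
  d(2*B_t*cos(5*t/3)) = (-10*B_t*sin(5*t/3)/3) dt + (2*cos(5*t/3)) dB_t.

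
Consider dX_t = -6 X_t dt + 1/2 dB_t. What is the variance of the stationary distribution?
lim Var(X_t) = 1/48

The OU SDE dX = -theta X dt + sigma dB admits the integrating factor exp(theta t): d(exp(theta t) X_t) = sigma exp(theta t) dB_t. Integrating from 0 to t gives X_t = x_0 * exp(-theta t) + sigma * int_0^t exp(-theta (t-s)) dB_s for any initial x_0. The Itô integral has variance (by the Itô isometry) sigma^2 * int_0^t exp(-2 theta (t - s)) ds = sigma^2 * (1 - exp(-2 theta t)) / (2 theta), independent of x_0.
With theta = 6, sigma = 1/2:
  Var(X_t) = (1/2)^2 * (1 - exp(-2*6 t)) / (2 * 6) = 1/48 - exp(-12*t)/48.
As t -> infinity, exp(-2*6 t) -> 0, so the stationary variance is sigma^2 / (2 theta) = 1/48.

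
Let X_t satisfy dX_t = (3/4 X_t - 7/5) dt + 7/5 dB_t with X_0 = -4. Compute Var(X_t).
Var(X_t) = 98*exp(3*t/2)/75 - 98/75

The variance V(t) = Var(X_t) satisfies V'(t) = 2 a V(t) + c^2 with V(0) = 0 (drift coefficient is linear in X, diffusion is constant). With a = 3/4, c = 7/5, the solution is
  V(t) = (c^2 / (2 a)) * (exp(2 a t) - 1)
       = ((7/5)^2 / (2*(3/4))) * (exp((3/2) t) - 1)
       = 98*exp(3*t/2)/75 - 98/75.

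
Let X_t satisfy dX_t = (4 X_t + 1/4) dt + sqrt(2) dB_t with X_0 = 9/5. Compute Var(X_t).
Var(X_t) = exp(8*t)/4 - 1/4

The variance V(t) = Var(X_t) satisfies V'(t) = 2 a V(t) + c^2 with V(0) = 0 (drift coefficient is linear in X, diffusion is constant). With a = 4, c = sqrt(2), the solution is
  V(t) = (c^2 / (2 a)) * (exp(2 a t) - 1)
       = (sqrt(2)^2 / (2*4)) * (exp(8 t) - 1)
       = exp(8*t)/4 - 1/4.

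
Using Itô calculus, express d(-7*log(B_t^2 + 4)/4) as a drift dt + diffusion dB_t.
d(-7*log(B_t^2 + 4)/4) = (7*(B_t^2 - 4)/(4*(B_t^2 + 4)^2)) dt + (-7*B_t/(2*B_t^2 + 8)) dB_t

Itô's formula for f(B_t) gives d f(B_t) = f'(B_t) dB_t + (1/2) f''(B_t) dt. Compute derivatives of f(x) = -7*log(x^2 + 4)/4:
  f'(x)  = -7*x/(2*x^2 + 8)
  f''(x) = 7*(x^2 - 4)/(2*(x^2 + 4)^2)
Substitute x = B_t and multiply the f'' term by 1/2:
  drift     = (1/2) * (7*(x^2 - 4)/(2*(x^2 + 4)^2)) evaluated at B_t = 7*(B_t^2 - 4)/(4*(B_t^2 + 4)^2)
  diffusion = (-7*x/(2*x^2 + 8)) evaluated at B_t = -7*B_t/(2*B_t^2 + 8)
Therefore d(-7*log(B_t^2 + 4)/4) = (7*(B_t^2 - 4)/(4*(B_t^2 + 4)^2)) dt + (-7*B_t/(2*B_t^2 + 8)) dB_t.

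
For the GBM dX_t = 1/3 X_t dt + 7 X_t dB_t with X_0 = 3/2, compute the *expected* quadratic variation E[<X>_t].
E[<X>_t] = 1323*exp(149*t/3)/596 - 1323/596

<X>_t = int_0^t (7 * X_s)^2 ds. Taking expectation inside the integral: E[<X>_t] = 7^2 * int_0^t E[X_s^2] ds. For GBM, E[X_s^2] = x_0^2 * exp((2 mu + sigma^2) s). Integrating:
  E[<X>_t] = 7^2 * (3/2)^2 * (exp((2*(1/3) + 7^2) t) - 1) / (2*(1/3) + 7^2)
           = 7^2 * (3/2)^2 * (exp((149/3) t) - 1) / (149/3) = 1323*exp(149*t/3)/596 - 1323/596.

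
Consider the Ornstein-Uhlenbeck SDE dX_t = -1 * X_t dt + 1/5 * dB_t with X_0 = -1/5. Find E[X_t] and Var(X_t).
E[X_t] = -exp(-t)/5; Var(X_t) = 1/50 - exp(-2*t)/50

The OU SDE dX = -theta X dt + sigma dB admits the integrating factor exp(theta t): d(exp(theta t) X_t) = sigma exp(theta t) dB_t. Integrating from 0 to t:
  X_t = x_0 * exp(-theta t) + sigma * int_0^t exp(-theta (t-s)) dB_s.
The Itô integral has mean 0 and (by the Itô isometry) variance sigma^2 * int_0^t exp(-2 theta (t - s)) ds = sigma^2 * (1 - exp(-2 theta t)) / (2 theta).
With theta = 1, sigma = 1/5, x_0 = -1/5:
  E[X_t] = -1/5 * exp(-1 t) = -exp(-t)/5
  Var(X_t) = (1/5)^2 * (1 - exp(-2*1 t)) / (2 * 1) = 1/50 - exp(-2*t)/50.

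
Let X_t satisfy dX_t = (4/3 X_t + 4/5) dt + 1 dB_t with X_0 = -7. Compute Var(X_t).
Var(X_t) = 3*exp(8*t/3)/8 - 3/8

The variance V(t) = Var(X_t) satisfies V'(t) = 2 a V(t) + c^2 with V(0) = 0 (drift coefficient is linear in X, diffusion is constant). With a = 4/3, c = 1, the solution is
  V(t) = (c^2 / (2 a)) * (exp(2 a t) - 1)
       = (1^2 / (2*(4/3))) * (exp((8/3) t) - 1)
       = 3*exp(8*t/3)/8 - 3/8.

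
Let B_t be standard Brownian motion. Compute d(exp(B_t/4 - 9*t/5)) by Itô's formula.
d(exp(B_t/4 - 9*t/5)) = (-283*exp(B_t/4 - 9*t/5)/160) dt + (exp(B_t/4 - 9*t/5)/4) dB_t

Itô's formula for f(t, x): d f(t, B_t) = (f_t + (1/2) f_xx) dt + f_x dB_t. Compute partials of f(t, x) = exp(-9*t/5 + x/4):
  f_t(t,x)  = -9*exp(-9*t/5 + x/4)/5
  f_x(t,x)  = exp(-9*t/5 + x/4)/4
  f_xx(t,x) = exp(-9*t/5 + x/4)/16
Assemble drift = f_t + (1/2) f_xx = -283*exp(-9*t/5 + x/4)/160 and diffusion = f_x = exp(-9*t/5 + x/4)/4. Substituting x = B_t:
  d(exp(B_t/4 - 9*t/5)) = (-283*exp(B_t/4 - 9*t/5)/160) dt + (exp(B_t/4 - 9*t/5)/4) dB_t.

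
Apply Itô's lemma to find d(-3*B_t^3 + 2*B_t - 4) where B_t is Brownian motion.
d(-3*B_t^3 + 2*B_t - 4) = (-9*B_t) dt + (2 - 9*B_t^2) dB_t

Itô's formula for f(B_t) gives d f(B_t) = f'(B_t) dB_t + (1/2) f''(B_t) dt. Compute derivatives of f(x) = -3*x^3 + 2*x - 4:
  f'(x)  = 2 - 9*x^2
  f''(x) = -18*x
Substitute x = B_t and multiply the f'' term by 1/2:
  drift     = (1/2) * (-18*x) evaluated at B_t = -9*B_t
  diffusion = (2 - 9*x^2) evaluated at B_t = 2 - 9*B_t^2
Therefore d(-3*B_t^3 + 2*B_t - 4) = (-9*B_t) dt + (2 - 9*B_t^2) dB_t.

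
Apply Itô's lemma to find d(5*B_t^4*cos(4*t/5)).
d(5*B_t^4*cos(4*t/5)) = (B_t^2*(-4*B_t^2*sin(4*t/5) + 30*cos(4*t/5))) dt + (20*B_t^3*cos(4*t/5)) dB_t

Itô's formula for f(t, x): d f(t, B_t) = (f_t + (1/2) f_xx) dt + f_x dB_t. Compute partials of f(t, x) = 5*x^4*cos(4*t/5):
  f_t(t,x)  = -4*x^4*sin(4*t/5)
  f_x(t,x)  = 20*x^3*cos(4*t/5)
  f_xx(t,x) = 60*x^2*cos(4*t/5)
Assemble drift = f_t + (1/2) f_xx = x^2*(-4*x^2*sin(4*t/5) + 30*cos(4*t/5)) and diffusion = f_x = 20*x^3*cos(4*t/5). Substituting x = B_t:
  d(5*B_t^4*cos(4*t/5)) = (B_t^2*(-4*B_t^2*sin(4*t/5) + 30*cos(4*t/5))) dt + (20*B_t^3*cos(4*t/5)) dB_t.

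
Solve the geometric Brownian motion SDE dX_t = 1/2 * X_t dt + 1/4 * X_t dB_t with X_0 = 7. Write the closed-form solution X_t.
X_t = 7 * exp((15/32) * t + (1/4) * B_t)

For GBM dX = mu X dt + sigma X dB with X_0 = x_0, apply Itô to Y = log X: dY = (mu - sigma^2/2) dt + sigma dB, so Y_t = log(x_0) + (mu - sigma^2/2) t + sigma B_t and hence X_t = x_0 * exp((mu - sigma^2/2) t + sigma B_t).
With mu = 1/2, sigma = 1/4, x_0 = 7, this gives:
  X_t = 7 * exp((15/32) * t + (1/4) * B_t).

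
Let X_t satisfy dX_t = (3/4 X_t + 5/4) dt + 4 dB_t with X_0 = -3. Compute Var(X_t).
Var(X_t) = 32*exp(3*t/2)/3 - 32/3

The variance V(t) = Var(X_t) satisfies V'(t) = 2 a V(t) + c^2 with V(0) = 0 (drift coefficient is linear in X, diffusion is constant). With a = 3/4, c = 4, the solution is
  V(t) = (c^2 / (2 a)) * (exp(2 a t) - 1)
       = (4^2 / (2*(3/4))) * (exp((3/2) t) - 1)
       = 32*exp(3*t/2)/3 - 32/3.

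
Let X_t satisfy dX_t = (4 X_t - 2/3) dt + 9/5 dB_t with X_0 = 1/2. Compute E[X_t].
E[X_t] = exp(4*t)/3 + 1/6

Taking expectations and using E[dB_t] = 0, the mean m(t) = E[X_t] satisfies the ODE m'(t) = a m(t) + b with m(0) = x_0. With a = 4, b = -2/3, x_0 = 1/2, the solution is
  m(t) = x_0 * exp(a t) + (b/a) * (exp(a t) - 1)
       = (1/2) * exp(4 t) + ((-2/3)/4) * (exp(4 t) - 1)
       = exp(4*t)/3 + 1/6.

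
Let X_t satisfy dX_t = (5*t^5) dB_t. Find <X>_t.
<X>_t = 25*t^11/11

For an Itô process dX_t = a(t) dt + b(t) dB_t, the quadratic variation is <X>_t = int_0^t b(s)^2 ds (the drift term does not contribute). Here b(s) = 5*s^5, so
  b(s)^2 = 25*s^10.
Integrating from 0 to t:
  <X>_t = int_0^t (25*s^10) ds = 25*t^11/11.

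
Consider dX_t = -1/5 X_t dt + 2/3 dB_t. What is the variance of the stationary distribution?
lim Var(X_t) = 10/9

The OU SDE dX = -theta X dt + sigma dB admits the integrating factor exp(theta t): d(exp(theta t) X_t) = sigma exp(theta t) dB_t. Integrating from 0 to t gives X_t = x_0 * exp(-theta t) + sigma * int_0^t exp(-theta (t-s)) dB_s for any initial x_0. The Itô integral has variance (by the Itô isometry) sigma^2 * int_0^t exp(-2 theta (t - s)) ds = sigma^2 * (1 - exp(-2 theta t)) / (2 theta), independent of x_0.
With theta = 1/5, sigma = 2/3:
  Var(X_t) = (2/3)^2 * (1 - exp(-2*1/5 t)) / (2 * 1/5) = 10/9 - 10*exp(-2*t/5)/9.
As t -> infinity, exp(-2*1/5 t) -> 0, so the stationary variance is sigma^2 / (2 theta) = 10/9.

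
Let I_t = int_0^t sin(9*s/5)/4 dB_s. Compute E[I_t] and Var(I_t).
E[I_t] = 0; Var(I_t) = t/32 - 5*sin(18*t/5)/576

The Itô integral of a deterministic integrand f(s) has mean 0 because each increment f(s) * (B_{s+ds} - B_s) has mean 0. By the Itô isometry:
  Var( int_0^t f(s) dB_s ) = E[ (int_0^t f(s) dB_s)^2 ] = int_0^t f(s)^2 ds.
Here f(s) = sin(9*s/5)/4, so f(s)^2 = sin(9*s/5)^2/16. Integrate:
  int_0^t (sin(9*s/5)^2/16) ds = t/32 - 5*sin(18*t/5)/576.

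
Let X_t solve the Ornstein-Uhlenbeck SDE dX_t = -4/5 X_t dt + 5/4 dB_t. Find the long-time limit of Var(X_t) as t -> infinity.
lim Var(X_t) = 125/128

The OU SDE dX = -theta X dt + sigma dB admits the integrating factor exp(theta t): d(exp(theta t) X_t) = sigma exp(theta t) dB_t. Integrating from 0 to t gives X_t = x_0 * exp(-theta t) + sigma * int_0^t exp(-theta (t-s)) dB_s for any initial x_0. The Itô integral has variance (by the Itô isometry) sigma^2 * int_0^t exp(-2 theta (t - s)) ds = sigma^2 * (1 - exp(-2 theta t)) / (2 theta), independent of x_0.
With theta = 4/5, sigma = 5/4:
  Var(X_t) = (5/4)^2 * (1 - exp(-2*4/5 t)) / (2 * 4/5) = 125/128 - 125*exp(-8*t/5)/128.
As t -> infinity, exp(-2*4/5 t) -> 0, so the stationary variance is sigma^2 / (2 theta) = 125/128.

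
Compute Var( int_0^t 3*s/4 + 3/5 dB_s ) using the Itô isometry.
Var = 3*t*(25*t^2 + 60*t + 48)/400

The Itô integral of a deterministic integrand f(s) has mean 0 because each increment f(s) * (B_{s+ds} - B_s) has mean 0. By the Itô isometry:
  Var( int_0^t f(s) dB_s ) = E[ (int_0^t f(s) dB_s)^2 ] = int_0^t f(s)^2 ds.
Here f(s) = 3*s/4 + 3/5, so f(s)^2 = 9*(5*s + 4)^2/400. Integrate:
  int_0^t (9*(5*s + 4)^2/400) ds = 3*t*(25*t^2 + 60*t + 48)/400.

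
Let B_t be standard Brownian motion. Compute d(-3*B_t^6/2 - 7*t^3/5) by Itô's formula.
d(-3*B_t^6/2 - 7*t^3/5) = (-45*B_t^4/2 - 21*t^2/5) dt + (-9*B_t^5) dB_t

Itô's formula for f(t, x): d f(t, B_t) = (f_t + (1/2) f_xx) dt + f_x dB_t. Compute partials of f(t, x) = -7*t^3/5 - 3*x^6/2:
  f_t(t,x)  = -21*t^2/5
  f_x(t,x)  = -9*x^5
  f_xx(t,x) = -45*x^4
Assemble drift = f_t + (1/2) f_xx = -21*t^2/5 - 45*x^4/2 and diffusion = f_x = -9*x^5. Substituting x = B_t:
  d(-3*B_t^6/2 - 7*t^3/5) = (-45*B_t^4/2 - 21*t^2/5) dt + (-9*B_t^5) dB_t.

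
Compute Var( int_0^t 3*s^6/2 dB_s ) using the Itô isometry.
Var = 9*t^13/52

The Itô integral of a deterministic integrand f(s) has mean 0 because each increment f(s) * (B_{s+ds} - B_s) has mean 0. By the Itô isometry:
  Var( int_0^t f(s) dB_s ) = E[ (int_0^t f(s) dB_s)^2 ] = int_0^t f(s)^2 ds.
Here f(s) = 3*s^6/2, so f(s)^2 = 9*s^12/4. Integrate:
  int_0^t (9*s^12/4) ds = 9*t^13/52.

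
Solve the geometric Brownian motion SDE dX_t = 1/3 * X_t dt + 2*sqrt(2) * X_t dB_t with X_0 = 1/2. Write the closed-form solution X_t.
X_t = 1/2 * exp((-11/3) * t + (2*sqrt(2)) * B_t)

For GBM dX = mu X dt + sigma X dB with X_0 = x_0, apply Itô to Y = log X: dY = (mu - sigma^2/2) dt + sigma dB, so Y_t = log(x_0) + (mu - sigma^2/2) t + sigma B_t and hence X_t = x_0 * exp((mu - sigma^2/2) t + sigma B_t).
With mu = 1/3, sigma = 2*sqrt(2), x_0 = 1/2, this gives:
  X_t = 1/2 * exp((-11/3) * t + (2*sqrt(2)) * B_t).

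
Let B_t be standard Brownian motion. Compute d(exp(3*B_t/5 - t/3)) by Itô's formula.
d(exp(3*B_t/5 - t/3)) = (-23*exp(3*B_t/5 - t/3)/150) dt + (3*exp(3*B_t/5 - t/3)/5) dB_t

Itô's formula for f(t, x): d f(t, B_t) = (f_t + (1/2) f_xx) dt + f_x dB_t. Compute partials of f(t, x) = exp(-t/3 + 3*x/5):
  f_t(t,x)  = -exp(-t/3 + 3*x/5)/3
  f_x(t,x)  = 3*exp(-t/3 + 3*x/5)/5
  f_xx(t,x) = 9*exp(-t/3 + 3*x/5)/25
Assemble drift = f_t + (1/2) f_xx = -23*exp(-t/3 + 3*x/5)/150 and diffusion = f_x = 3*exp(-t/3 + 3*x/5)/5. Substituting x = B_t:
  d(exp(3*B_t/5 - t/3)) = (-23*exp(3*B_t/5 - t/3)/150) dt + (3*exp(3*B_t/5 - t/3)/5) dB_t.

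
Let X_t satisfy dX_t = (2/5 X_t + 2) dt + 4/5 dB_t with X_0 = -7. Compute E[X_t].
E[X_t] = -2*exp(2*t/5) - 5

Taking expectations and using E[dB_t] = 0, the mean m(t) = E[X_t] satisfies the ODE m'(t) = a m(t) + b with m(0) = x_0. With a = 2/5, b = 2, x_0 = -7, the solution is
  m(t) = x_0 * exp(a t) + (b/a) * (exp(a t) - 1)
       = (-7) * exp((2/5) t) + (2/(2/5)) * (exp((2/5) t) - 1)
       = -2*exp(2*t/5) - 5.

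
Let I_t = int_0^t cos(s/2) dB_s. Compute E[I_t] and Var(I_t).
E[I_t] = 0; Var(I_t) = t/2 + sin(t)/2

The Itô integral of a deterministic integrand f(s) has mean 0 because each increment f(s) * (B_{s+ds} - B_s) has mean 0. By the Itô isometry:
  Var( int_0^t f(s) dB_s ) = E[ (int_0^t f(s) dB_s)^2 ] = int_0^t f(s)^2 ds.
Here f(s) = cos(s/2), so f(s)^2 = cos(s/2)^2. Integrate:
  int_0^t (cos(s/2)^2) ds = t/2 + sin(t)/2.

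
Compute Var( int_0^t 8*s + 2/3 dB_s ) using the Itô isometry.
Var = 4*t*(48*t^2 + 12*t + 1)/9

The Itô integral of a deterministic integrand f(s) has mean 0 because each increment f(s) * (B_{s+ds} - B_s) has mean 0. By the Itô isometry:
  Var( int_0^t f(s) dB_s ) = E[ (int_0^t f(s) dB_s)^2 ] = int_0^t f(s)^2 ds.
Here f(s) = 8*s + 2/3, so f(s)^2 = 4*(12*s + 1)^2/9. Integrate:
  int_0^t (4*(12*s + 1)^2/9) ds = 4*t*(48*t^2 + 12*t + 1)/9.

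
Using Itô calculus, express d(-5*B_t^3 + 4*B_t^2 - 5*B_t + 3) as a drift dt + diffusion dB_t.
d(-5*B_t^3 + 4*B_t^2 - 5*B_t + 3) = (4 - 15*B_t) dt + (-15*B_t^2 + 8*B_t - 5) dB_t

Itô's formula for f(B_t) gives d f(B_t) = f'(B_t) dB_t + (1/2) f''(B_t) dt. Compute derivatives of f(x) = -5*x^3 + 4*x^2 - 5*x + 3:
  f'(x)  = -15*x^2 + 8*x - 5
  f''(x) = 8 - 30*x
Substitute x = B_t and multiply the f'' term by 1/2:
  drift     = (1/2) * (8 - 30*x) evaluated at B_t = 4 - 15*B_t
  diffusion = (-15*x^2 + 8*x - 5) evaluated at B_t = -15*B_t^2 + 8*B_t - 5
Therefore d(-5*B_t^3 + 4*B_t^2 - 5*B_t + 3) = (4 - 15*B_t) dt + (-15*B_t^2 + 8*B_t - 5) dB_t.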